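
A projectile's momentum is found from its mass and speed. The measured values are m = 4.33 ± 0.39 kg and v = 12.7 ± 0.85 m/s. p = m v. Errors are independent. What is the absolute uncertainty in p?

6.17 kg·m/s

Relative error in a monomial: (δp/p)² = Σ (nᵢ · δxᵢ/xᵢ)².
  (1·δm/m)² = (1×0.0901)² = 0.00811;  (1·δv/v)² = (1×0.0669)² = 0.00448
δp/p = √(0.0126) = 0.112
p = 55.0 kg·m/s, so δp = 0.112 × 55.0 = 6.17 kg·m/s.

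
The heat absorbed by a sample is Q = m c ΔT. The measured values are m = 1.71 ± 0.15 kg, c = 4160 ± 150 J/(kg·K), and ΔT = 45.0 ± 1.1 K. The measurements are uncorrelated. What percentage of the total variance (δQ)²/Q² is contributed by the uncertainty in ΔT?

6.23%

(δQ/Q)² = (1·δm/m)² + (1·δc/c)² + (1·δΔT/ΔT)²
  m term: (1×0.0877)² = 0.00769
  c term: (1×0.0361)² = 0.00130
  ΔT term: (1×0.0244)² = 0.000598
Total = 0.00959. Share from ΔT = 0.000598/0.00959 = 0.0623.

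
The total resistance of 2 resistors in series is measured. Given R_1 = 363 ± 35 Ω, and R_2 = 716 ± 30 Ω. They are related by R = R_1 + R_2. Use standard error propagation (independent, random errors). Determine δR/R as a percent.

Absolute uncertainties add in quadrature for a linear combination:
  (δR_1)² = 1220;  (δR_2)² = 900
δR = √(2120) = 46.1 Ω
R = 1080 Ω, so δR/R = 46.1/1080 = 0.0427.

4.27%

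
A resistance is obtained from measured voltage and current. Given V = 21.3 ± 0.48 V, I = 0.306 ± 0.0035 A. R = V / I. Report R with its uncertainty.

69.6 ± 1.76 Ω

Each factor contributes (exponent × relative error)² to (δR/R)²:
  (1·δV/V)² = (1×0.0225)² = 0.000508;  (-1·δI/I)² = (-1×0.0114)² = 0.000131
δR/R = √(0.000639) = 0.0253
R = 69.6 Ω, so δR = 0.0253 × 69.6 = 1.76 Ω.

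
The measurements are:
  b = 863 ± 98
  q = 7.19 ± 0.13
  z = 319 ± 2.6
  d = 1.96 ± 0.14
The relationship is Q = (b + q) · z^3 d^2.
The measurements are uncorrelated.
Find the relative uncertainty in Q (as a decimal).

0.184

Let u = b + q = 870. δu = √(δb² + δq²) = √(9600 + 0.0169) = 98.0, so δu/u = 0.113.
Q is then a monomial in u, z, d:
δQ/Q = √((δu/u)² + (3·δz/z)² + (2·δd/d)²) = √(0.0127 + 0.000598 + 0.0204) = 0.184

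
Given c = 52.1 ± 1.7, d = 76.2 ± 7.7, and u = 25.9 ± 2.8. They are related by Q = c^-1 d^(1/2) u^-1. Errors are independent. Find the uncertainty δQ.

0.000800

Q is a product of powers, so relative uncertainties combine in quadrature:
  (-1·δc/c)² = (-1×0.0326)² = 0.00106;  (½·δd/d)² = (0.5×0.101)² = 0.00255;  (-1·δu/u)² = (-1×0.108)² = 0.0117
δQ/Q = √(0.0153) = 0.124
Q = 0.00647, so δQ = 0.124 × 0.00647 = 0.000800.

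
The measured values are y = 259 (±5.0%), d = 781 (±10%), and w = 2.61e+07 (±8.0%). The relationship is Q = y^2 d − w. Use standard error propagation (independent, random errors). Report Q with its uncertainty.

(2.63 ± 0.770) × 10^7

Let p = y^2·d = 5.24e+07. δp/p = √((2·δy/y)² + (1·δd/d)²) = √(0.0100 + 0.0100) = 0.141, so δp = 7.41e+06.
Q = p − w: δQ = √(δp² + δw²) = √(5.49e+13 + 4.36e+12) = 7.7e+06
Q = 2.63e+07.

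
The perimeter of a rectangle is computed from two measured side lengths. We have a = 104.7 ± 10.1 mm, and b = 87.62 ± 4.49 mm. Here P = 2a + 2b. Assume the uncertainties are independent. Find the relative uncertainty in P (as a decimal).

For a sum/difference, combine absolute errors in quadrature:
  (2·δa)² = 408;  (2·δb)² = 80.6
δP = √(489) = 22.1 mm
P = 384.6 mm, so δP/P = 22.1/384.6 = 0.0575.

0.0575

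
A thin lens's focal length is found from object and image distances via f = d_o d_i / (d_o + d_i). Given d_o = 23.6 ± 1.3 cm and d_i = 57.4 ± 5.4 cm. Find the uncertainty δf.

∂f/∂d_o = (d_i/(d_o+d_i))² = 0.502;  ∂f/∂d_i = (d_o/(d_o+d_i))² = 0.0849
δf = √((∂f/∂d_o · δd_o)² + (∂f/∂d_i · δd_i)²) = √(0.426 + 0.210) = 0.798 cm

0.798 cm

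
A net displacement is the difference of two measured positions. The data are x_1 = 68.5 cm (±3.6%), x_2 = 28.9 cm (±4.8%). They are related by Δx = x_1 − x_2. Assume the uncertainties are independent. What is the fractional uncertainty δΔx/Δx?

0.0714

For a sum/difference, combine absolute errors in quadrature:
  (δx_1)² = 6.08;  (δx_2)² = 1.92
δΔx = √(8.01) = 2.83 cm
Δx = 39.6 cm, so δΔx/Δx = 2.83/39.6 = 0.0714.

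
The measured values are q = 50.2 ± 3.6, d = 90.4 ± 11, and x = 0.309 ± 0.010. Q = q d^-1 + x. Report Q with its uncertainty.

0.864 ± 0.0791

Let p = q·d^-1 = 0.555. δp/p = √((1·δq/q)² + (-1·δd/d)²) = √(0.00514 + 0.0148) = 0.141, so δp = 0.0784.
Q = p + x: δQ = √(δp² + δx²) = √(0.00615 + 0.000100) = 0.0791
Q = 0.864.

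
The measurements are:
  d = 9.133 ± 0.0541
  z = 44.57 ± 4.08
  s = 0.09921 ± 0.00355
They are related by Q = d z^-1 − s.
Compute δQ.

0.0191

Let p = d·z^-1 = 0.2049. δp/p = √((1·δd/d)² + (-1·δz/z)²) = √(3.51e-05 + 0.00838) = 0.0917, so δp = 0.0188.
Q = p − s: δQ = √(δp² + δs²) = √(0.000353 + 1.26e-05) = 0.0191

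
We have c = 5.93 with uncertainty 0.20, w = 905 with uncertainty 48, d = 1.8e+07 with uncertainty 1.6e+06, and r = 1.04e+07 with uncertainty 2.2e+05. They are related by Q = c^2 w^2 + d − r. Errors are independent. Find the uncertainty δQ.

3.96e+06

Let p = c^2·w^2 = 2.88e+07. δp/p = √((2·δc/c)² + (2·δw/w)²) = √(0.00455 + 0.0113) = 0.126, so δp = 3.62e+06.
Q = p + d − r: δQ = √(δp² + δd² + δr²) = √(1.31e+13 + 2.56e+12 + 4.84e+10) = 3.96e+06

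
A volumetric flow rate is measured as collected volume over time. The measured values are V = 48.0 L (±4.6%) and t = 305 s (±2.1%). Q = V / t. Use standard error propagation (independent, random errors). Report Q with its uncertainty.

0.157 ± 0.00796 L/s

Products/powers → add relative errors in quadrature, weighted by exponent:
  (1·δV/V)² = (1×0.0460)² = 0.00212;  (-1·δt/t)² = (-1×0.0210)² = 0.000441
δQ/Q = √(0.00256) = 0.0506
Q = 0.157 L/s, so δQ = 0.0506 × 0.157 = 0.00796 L/s.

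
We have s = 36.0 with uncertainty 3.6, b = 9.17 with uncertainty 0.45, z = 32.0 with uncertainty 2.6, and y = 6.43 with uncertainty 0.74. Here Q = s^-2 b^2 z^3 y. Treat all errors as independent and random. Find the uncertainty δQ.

4780

Each factor contributes (exponent × relative error)² to (δQ/Q)²:
  (-2·δs/s)² = (-2×0.100)² = 0.0400;  (2·δb/b)² = (2×0.0491)² = 0.00963;  (3·δz/z)² = (3×0.0813)² = 0.0594;  (1·δy/y)² = (1×0.115)² = 0.0132
δQ/Q = √(0.122) = 0.350
Q = 13700, so δQ = 0.350 × 13700 = 4780.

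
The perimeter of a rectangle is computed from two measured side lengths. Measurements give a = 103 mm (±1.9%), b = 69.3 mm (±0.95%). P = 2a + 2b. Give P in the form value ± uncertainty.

345 ± 4.13 mm

P is a linear combination, so absolute uncertainties add in quadrature:
  (2·δa)² = 15.3;  (2·δb)² = 1.73
δP = √(17.1) = 4.13 mm
P = 345 mm.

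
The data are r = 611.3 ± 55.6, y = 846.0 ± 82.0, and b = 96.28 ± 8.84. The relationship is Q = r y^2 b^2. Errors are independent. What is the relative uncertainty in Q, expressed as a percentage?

For a monomial Q ∝ r, y^2, b^2, fractional errors add in quadrature:
  (1·δr/r)² = (1×0.0910)² = 0.00827;  (2·δy/y)² = (2×0.0969)² = 0.0376;  (2·δb/b)² = (2×0.0918)² = 0.0337
δQ/Q = √(0.0796) = 0.282

28.2%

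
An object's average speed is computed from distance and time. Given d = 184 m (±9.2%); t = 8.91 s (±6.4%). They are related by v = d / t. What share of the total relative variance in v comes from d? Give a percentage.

(δv/v)² = (1·δd/d)² + (-1·δt/t)²
  d term: (1×0.0920)² = 0.00846
  t term: (-1×0.0640)² = 0.00410
Total = 0.0126. Share from d = 0.00846/0.0126 = 0.674.

67.4%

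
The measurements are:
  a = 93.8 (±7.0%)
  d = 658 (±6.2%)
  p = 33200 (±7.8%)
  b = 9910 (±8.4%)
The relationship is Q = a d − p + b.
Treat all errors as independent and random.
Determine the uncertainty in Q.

6380

Let w = a·d = 61700. δw/w = √((1·δa/a)² + (1·δd/d)²) = √(0.00490 + 0.00384) = 0.0935, so δw = 5770.
Q = w − p + b: δQ = √(δw² + δp² + δb²) = √(3.33e+07 + 6.71e+06 + 6.93e+05) = 6380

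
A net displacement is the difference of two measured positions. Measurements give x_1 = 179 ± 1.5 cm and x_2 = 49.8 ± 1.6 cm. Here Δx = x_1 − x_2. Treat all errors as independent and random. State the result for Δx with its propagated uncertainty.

Δx is a linear combination, so absolute uncertainties add in quadrature:
  (δx_1)² = 2.25;  (δx_2)² = 2.56
δΔx = √(4.81) = 2.19 cm
Δx = 129 cm.

129 ± 2.19 cm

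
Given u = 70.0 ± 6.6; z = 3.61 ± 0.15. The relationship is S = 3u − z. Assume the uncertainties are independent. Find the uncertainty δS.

Sums and differences: (δS)² = Σ (cᵢ δxᵢ)².
  (3·δu)² = 392;  (δz)² = 0.0225
δS = √(392) = 19.8

19.8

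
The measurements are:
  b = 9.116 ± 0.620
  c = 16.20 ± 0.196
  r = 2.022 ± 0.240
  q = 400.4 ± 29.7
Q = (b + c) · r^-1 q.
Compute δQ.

713

Let u = b + c = 25.32. δu = √(δb² + δc²) = √(0.384 + 0.0384) = 0.650, so δu/u = 0.0257.
Q is then a monomial in u, r, q:
δQ/Q = √((δu/u)² + (-1·δr/r)² + (1·δq/q)²) = √(0.000660 + 0.0141 + 0.00550) = 0.142
Q = 5013, so δQ = 0.142 × 5013 = 713.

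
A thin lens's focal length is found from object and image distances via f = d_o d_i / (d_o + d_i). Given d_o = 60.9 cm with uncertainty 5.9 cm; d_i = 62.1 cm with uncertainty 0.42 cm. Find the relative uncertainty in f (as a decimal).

0.0490

∂f/∂d_o = (d_i/(d_o+d_i))² = 0.255;  ∂f/∂d_i = (d_o/(d_o+d_i))² = 0.245
δf = √((∂f/∂d_o · δd_o)² + (∂f/∂d_i · δd_i)²) = √(2.26 + 0.0106) = 1.51 cm
f = 30.7 cm, so δf/f = 1.51/30.7 = 0.0490.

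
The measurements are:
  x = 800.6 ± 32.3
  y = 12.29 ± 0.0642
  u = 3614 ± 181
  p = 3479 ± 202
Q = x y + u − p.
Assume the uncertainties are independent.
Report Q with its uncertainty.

9974 ± 484

Let w = x·y = 9839. δw/w = √((1·δx/x)² + (1·δy/y)²) = √(0.00163 + 2.73e-05) = 0.0407, so δw = 400.
Q = w + u − p: δQ = √(δw² + δu² + δp²) = √(1.6e+05 + 32800 + 40800) = 484
Q = 9974.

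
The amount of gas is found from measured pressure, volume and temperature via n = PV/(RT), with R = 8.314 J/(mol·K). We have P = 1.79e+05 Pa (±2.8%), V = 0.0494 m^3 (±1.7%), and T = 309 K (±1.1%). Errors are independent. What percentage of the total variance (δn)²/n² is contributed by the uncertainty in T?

10.1%

(δn/n)² = (1·δP/P)² + (1·δV/V)² + (-1·δT/T)²
  P term: (1×0.0280)² = 0.000784
  V term: (1×0.0170)² = 0.000289
  T term: (-1×0.0110)² = 0.000121
Total = 0.00119. Share from T = 0.000121/0.00119 = 0.101.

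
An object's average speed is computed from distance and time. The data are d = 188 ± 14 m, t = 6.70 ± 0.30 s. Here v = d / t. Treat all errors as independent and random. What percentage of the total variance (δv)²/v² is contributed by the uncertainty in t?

26.6%

(δv/v)² = (1·δd/d)² + (-1·δt/t)²
  d term: (1×0.0745)² = 0.00555
  t term: (-1×0.0448)² = 0.00200
Total = 0.00755. Share from t = 0.00200/0.00755 = 0.266.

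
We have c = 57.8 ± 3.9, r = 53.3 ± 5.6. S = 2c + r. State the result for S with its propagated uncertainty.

169 ± 9.60

Sums and differences: (δS)² = Σ (cᵢ δxᵢ)².
  (2·δc)² = 60.8;  (δr)² = 31.4
δS = √(92.2) = 9.60
S = 169.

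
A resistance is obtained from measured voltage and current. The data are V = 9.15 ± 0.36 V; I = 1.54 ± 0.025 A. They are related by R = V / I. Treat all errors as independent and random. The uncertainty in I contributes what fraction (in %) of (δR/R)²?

(δR/R)² = (1·δV/V)² + (-1·δI/I)²
  V term: (1×0.0393)² = 0.00155
  I term: (-1×0.0162)² = 0.000264
Total = 0.00181. Share from I = 0.000264/0.00181 = 0.145.

14.5%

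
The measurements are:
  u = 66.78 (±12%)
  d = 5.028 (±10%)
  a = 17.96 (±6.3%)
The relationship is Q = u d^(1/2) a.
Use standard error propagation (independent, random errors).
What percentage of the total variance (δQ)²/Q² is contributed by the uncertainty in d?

(δQ/Q)² = (1·δu/u)² + (½·δd/d)² + (1·δa/a)²
  u term: (1×0.120)² = 0.0144
  d term: (0.5×0.100)² = 0.00250
  a term: (1×0.0630)² = 0.00397
Total = 0.0209. Share from d = 0.00250/0.0209 = 0.120.

12.0%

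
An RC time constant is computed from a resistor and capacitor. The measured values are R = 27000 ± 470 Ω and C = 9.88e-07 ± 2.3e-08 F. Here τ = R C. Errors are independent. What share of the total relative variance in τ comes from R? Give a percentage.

35.9%

(δτ/τ)² = (1·δR/R)² + (1·δC/C)²
  R term: (1×0.0174)² = 0.000303
  C term: (1×0.0233)² = 0.000542
Total = 0.000845. Share from R = 0.000303/0.000845 = 0.359.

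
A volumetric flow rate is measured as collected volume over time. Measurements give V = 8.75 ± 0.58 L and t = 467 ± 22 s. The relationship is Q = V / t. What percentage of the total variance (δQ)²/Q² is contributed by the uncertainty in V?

66.4%

(δQ/Q)² = (1·δV/V)² + (-1·δt/t)²
  V term: (1×0.0663)² = 0.00439
  t term: (-1×0.0471)² = 0.00222
Total = 0.00661. Share from V = 0.00439/0.00661 = 0.664.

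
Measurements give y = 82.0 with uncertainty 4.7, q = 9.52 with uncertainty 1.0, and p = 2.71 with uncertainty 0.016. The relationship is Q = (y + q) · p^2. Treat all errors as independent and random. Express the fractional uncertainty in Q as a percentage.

5.38%

Let u = y + q = 91.5. δu = √(δy² + δq²) = √(22.1 + 1.00) = 4.81, so δu/u = 0.0525.
Q is then a monomial in u, p:
δQ/Q = √((δu/u)² + (2·δp/p)²) = √(0.00276 + 0.000139) = 0.0538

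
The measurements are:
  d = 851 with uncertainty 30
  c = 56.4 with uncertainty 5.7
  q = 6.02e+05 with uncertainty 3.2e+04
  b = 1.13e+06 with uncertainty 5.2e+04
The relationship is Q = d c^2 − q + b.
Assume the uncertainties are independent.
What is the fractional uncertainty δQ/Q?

0.173

Let p = d·c^2 = 2.71e+06. δp/p = √((1·δd/d)² + (2·δc/c)²) = √(0.00124 + 0.0409) = 0.205, so δp = 5.55e+05.
Q = p − q + b: δQ = √(δp² + δq² + δb²) = √(3.08e+11 + 1.02e+09 + 2.7e+09) = 5.59e+05
Q = 3.23e+06, so δQ/Q = 5.59e+05/3.23e+06 = 0.173.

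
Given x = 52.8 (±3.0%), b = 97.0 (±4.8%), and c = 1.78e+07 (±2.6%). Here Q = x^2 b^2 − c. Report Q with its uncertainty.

(8.43 ± 3.01) × 10^6

Let p = x^2·b^2 = 2.62e+07. δp/p = √((2·δx/x)² + (2·δb/b)²) = √(0.00360 + 0.00922) = 0.113, so δp = 2.97e+06.
Q = p − c: δQ = √(δp² + δc²) = √(8.82e+12 + 2.14e+11) = 3.01e+06
Q = 8.43e+06.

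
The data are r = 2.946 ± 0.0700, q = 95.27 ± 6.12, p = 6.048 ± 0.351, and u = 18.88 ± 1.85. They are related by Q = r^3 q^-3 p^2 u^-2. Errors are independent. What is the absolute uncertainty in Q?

For a monomial Q ∝ r^3, q^-3, p^2, u^-2, fractional errors add in quadrature:
  (3·δr/r)² = (3×0.0238)² = 0.00508;  (-3·δq/q)² = (-3×0.0642)² = 0.0371;  (2·δp/p)² = (2×0.0580)² = 0.0135;  (-2·δu/u)² = (-2×0.0980)² = 0.0384
δQ/Q = √(0.0941) = 0.307
Q = 3.034e-06, so δQ = 0.307 × 3.034e-06 = 9.31e-07.

9.31e-07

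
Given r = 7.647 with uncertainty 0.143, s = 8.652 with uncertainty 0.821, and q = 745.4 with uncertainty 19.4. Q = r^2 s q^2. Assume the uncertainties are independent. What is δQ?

3.22e+07

Since Q is a product/quotient, work with relative uncertainties:
  (2·δr/r)² = (2×0.0187)² = 0.00140;  (1·δs/s)² = (1×0.0949)² = 0.00900;  (2·δq/q)² = (2×0.0260)² = 0.00271
δQ/Q = √(0.0131) = 0.115
Q = 2.811e+08, so δQ = 0.115 × 2.811e+08 = 3.22e+07.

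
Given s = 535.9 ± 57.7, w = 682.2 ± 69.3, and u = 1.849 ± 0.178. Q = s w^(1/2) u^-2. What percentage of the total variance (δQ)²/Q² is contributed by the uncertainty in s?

22.6%

(δQ/Q)² = (1·δs/s)² + (½·δw/w)² + (-2·δu/u)²
  s term: (1×0.108)² = 0.0116
  w term: (0.5×0.102)² = 0.00258
  u term: (-2×0.0963)² = 0.0371
Total = 0.0512. Share from s = 0.0116/0.0512 = 0.226.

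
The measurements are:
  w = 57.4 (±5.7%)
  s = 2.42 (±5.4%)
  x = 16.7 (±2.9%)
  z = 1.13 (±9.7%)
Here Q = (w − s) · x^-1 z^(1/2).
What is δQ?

Let u = w − s = 55.0. δu = √(δw² + δs²) = √(10.7 + 0.0171) = 3.27, so δu/u = 0.0596.
Q is then a monomial in u, x, z:
δQ/Q = √((δu/u)² + (-1·δx/x)² + (½·δz/z)²) = √(0.00355 + 0.000841 + 0.00235) = 0.0821
Q = 3.50, so δQ = 0.0821 × 3.50 = 0.287.

0.287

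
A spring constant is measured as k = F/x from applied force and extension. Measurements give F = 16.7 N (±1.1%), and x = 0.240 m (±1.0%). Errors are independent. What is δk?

1.03 N/m

Each factor contributes (exponent × relative error)² to (δk/k)²:
  (1·δF/F)² = (1×0.0110)² = 0.000121;  (-1·δx/x)² = (-1×0.0100)² = 0.000100
δk/k = √(0.000221) = 0.0149
k = 69.6 N/m, so δk = 0.0149 × 69.6 = 1.03 N/m.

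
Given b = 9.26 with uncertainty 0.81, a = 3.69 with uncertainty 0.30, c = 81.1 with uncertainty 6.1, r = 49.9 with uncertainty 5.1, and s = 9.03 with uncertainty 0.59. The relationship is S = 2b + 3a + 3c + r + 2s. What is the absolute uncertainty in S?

S is a linear combination, so absolute uncertainties add in quadrature:
  (2·δb)² = 2.62;  (3·δa)² = 0.810;  (3·δc)² = 335;  (δr)² = 26.0;  (2·δs)² = 1.39
δS = √(366) = 19.1

19.1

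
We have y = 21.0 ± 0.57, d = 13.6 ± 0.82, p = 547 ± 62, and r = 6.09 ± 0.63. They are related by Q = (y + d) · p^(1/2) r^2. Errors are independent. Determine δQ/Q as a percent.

21.6%

Let u = y + d = 34.6. δu = √(δy² + δd²) = √(0.325 + 0.672) = 0.999, so δu/u = 0.0289.
Q is then a monomial in u, p, r:
δQ/Q = √((δu/u)² + (½·δp/p)² + (2·δr/r)²) = √(0.000833 + 0.00321 + 0.0428) = 0.216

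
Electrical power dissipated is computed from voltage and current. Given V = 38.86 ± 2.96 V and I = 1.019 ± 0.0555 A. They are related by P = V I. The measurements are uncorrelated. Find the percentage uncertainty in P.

Relative error in a monomial: (δP/P)² = Σ (nᵢ · δxᵢ/xᵢ)².
  (1·δV/V)² = (1×0.0762)² = 0.00580;  (1·δI/I)² = (1×0.0545)² = 0.00297
δP/P = √(0.00877) = 0.0936

9.36%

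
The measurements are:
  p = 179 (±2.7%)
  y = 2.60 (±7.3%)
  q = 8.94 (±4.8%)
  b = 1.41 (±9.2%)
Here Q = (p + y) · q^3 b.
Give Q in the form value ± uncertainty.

(1.83 ± 0.316) × 10^5

Let u = p + y = 182. δu = √(δp² + δy²) = √(23.4 + 0.0360) = 4.84, so δu/u = 0.0266.
Q is then a monomial in u, q, b:
δQ/Q = √((δu/u)² + (3·δq/q)² + (1·δb/b)²) = √(0.000709 + 0.0207 + 0.00846) = 0.173
Q = 1.83e+05, so δQ = 0.173 × 1.83e+05 = 31600.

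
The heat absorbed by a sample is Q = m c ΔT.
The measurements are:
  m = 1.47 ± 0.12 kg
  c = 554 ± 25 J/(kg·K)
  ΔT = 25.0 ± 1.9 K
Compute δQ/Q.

0.120

For a monomial Q ∝ m, c, ΔT, fractional errors add in quadrature:
  (1·δm/m)² = (1×0.0816)² = 0.00666;  (1·δc/c)² = (1×0.0451)² = 0.00204;  (1·δΔT/ΔT)² = (1×0.0760)² = 0.00578
δQ/Q = √(0.0145) = 0.120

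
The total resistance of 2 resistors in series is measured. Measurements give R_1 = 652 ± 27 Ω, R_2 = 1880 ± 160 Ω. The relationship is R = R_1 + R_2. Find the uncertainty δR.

Absolute uncertainties add in quadrature for a linear combination:
  (δR_1)² = 729;  (δR_2)² = 25600
δR = √(26300) = 162 Ω

162 Ω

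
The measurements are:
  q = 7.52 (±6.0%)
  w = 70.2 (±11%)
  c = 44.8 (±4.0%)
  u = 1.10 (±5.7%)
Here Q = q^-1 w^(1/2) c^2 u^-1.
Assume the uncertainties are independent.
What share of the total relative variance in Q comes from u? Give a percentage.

20.0%

(δQ/Q)² = (-1·δq/q)² + (½·δw/w)² + (2·δc/c)² + (-1·δu/u)²
  q term: (-1×0.0600)² = 0.00360
  w term: (0.5×0.110)² = 0.00302
  c term: (2×0.0400)² = 0.00640
  u term: (-1×0.0570)² = 0.00325
Total = 0.0163. Share from u = 0.00325/0.0163 = 0.200.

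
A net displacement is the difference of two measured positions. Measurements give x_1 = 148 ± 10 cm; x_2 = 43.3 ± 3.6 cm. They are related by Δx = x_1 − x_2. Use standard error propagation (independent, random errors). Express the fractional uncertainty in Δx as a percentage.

Absolute uncertainties add in quadrature for a linear combination:
  (δx_1)² = 100;  (δx_2)² = 13.0
δΔx = √(113) = 10.6 cm
Δx = 105 cm, so δΔx/Δx = 10.6/105 = 0.102.

10.2%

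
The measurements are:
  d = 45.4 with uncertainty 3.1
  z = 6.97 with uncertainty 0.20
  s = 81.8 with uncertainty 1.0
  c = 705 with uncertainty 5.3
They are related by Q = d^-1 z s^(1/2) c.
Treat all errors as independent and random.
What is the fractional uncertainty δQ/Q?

Since Q is a product/quotient, work with relative uncertainties:
  (-1·δd/d)² = (-1×0.0683)² = 0.00466;  (1·δz/z)² = (1×0.0287)² = 0.000823;  (½·δs/s)² = (0.5×0.0122)² = 3.74e-05;  (1·δc/c)² = (1×0.00752)² = 5.65e-05
δQ/Q = √(0.00558) = 0.0747

0.0747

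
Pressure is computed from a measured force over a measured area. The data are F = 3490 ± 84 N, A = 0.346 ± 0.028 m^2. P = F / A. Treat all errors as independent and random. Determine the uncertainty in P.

852 Pa

Relative error in a monomial: (δP/P)² = Σ (nᵢ · δxᵢ/xᵢ)².
  (1·δF/F)² = (1×0.0241)² = 0.000579;  (-1·δA/A)² = (-1×0.0809)² = 0.00655
δP/P = √(0.00713) = 0.0844
P = 10100 Pa, so δP = 0.0844 × 10100 = 852 Pa.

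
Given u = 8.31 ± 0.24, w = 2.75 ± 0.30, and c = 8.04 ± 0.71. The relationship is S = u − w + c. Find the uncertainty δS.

S is a linear combination, so absolute uncertainties add in quadrature:
  (δu)² = 0.0576;  (δw)² = 0.0900;  (δc)² = 0.504
δS = √(0.652) = 0.807

0.807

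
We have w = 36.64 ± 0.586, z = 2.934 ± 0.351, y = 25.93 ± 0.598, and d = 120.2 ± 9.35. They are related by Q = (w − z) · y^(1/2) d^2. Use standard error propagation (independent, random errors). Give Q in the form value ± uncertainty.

Let u = w − z = 33.71. δu = √(δw² + δz²) = √(0.343 + 0.123) = 0.683, so δu/u = 0.0203.
Q is then a monomial in u, y, d:
δQ/Q = √((δu/u)² + (½·δy/y)² + (2·δd/d)²) = √(0.000411 + 0.000133 + 0.0242) = 0.157
Q = 2.48e+06, so δQ = 0.157 × 2.48e+06 = 3.9e+05.

(2.480 ± 0.390) × 10^6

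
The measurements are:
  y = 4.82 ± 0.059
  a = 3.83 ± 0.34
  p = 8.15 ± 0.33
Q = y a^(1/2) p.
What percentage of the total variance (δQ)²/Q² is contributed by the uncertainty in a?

52.4%

(δQ/Q)² = (1·δy/y)² + (½·δa/a)² + (1·δp/p)²
  y term: (1×0.0122)² = 0.000150
  a term: (0.5×0.0888)² = 0.00197
  p term: (1×0.0405)² = 0.00164
Total = 0.00376. Share from a = 0.00197/0.00376 = 0.524.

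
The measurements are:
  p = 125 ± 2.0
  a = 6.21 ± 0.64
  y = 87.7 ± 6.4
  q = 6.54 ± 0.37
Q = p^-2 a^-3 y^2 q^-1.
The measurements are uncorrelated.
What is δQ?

0.000109

Each factor contributes (exponent × relative error)² to (δQ/Q)²:
  (-2·δp/p)² = (-2×0.0160)² = 0.00102;  (-3·δa/a)² = (-3×0.103)² = 0.0956;  (2·δy/y)² = (2×0.0730)² = 0.0213;  (-1·δq/q)² = (-1×0.0566)² = 0.00320
δQ/Q = √(0.121) = 0.348
Q = 0.000314, so δQ = 0.348 × 0.000314 = 0.000109.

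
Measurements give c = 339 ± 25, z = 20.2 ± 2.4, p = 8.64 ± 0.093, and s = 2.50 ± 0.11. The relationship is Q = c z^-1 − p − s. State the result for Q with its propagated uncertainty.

5.64 ± 2.35

Let w = c·z^-1 = 16.8. δw/w = √((1·δc/c)² + (-1·δz/z)²) = √(0.00544 + 0.0141) = 0.140, so δw = 2.35.
Q = w − p − s: δQ = √(δw² + δp² + δs²) = √(5.51 + 0.00865 + 0.0121) = 2.35
Q = 5.64.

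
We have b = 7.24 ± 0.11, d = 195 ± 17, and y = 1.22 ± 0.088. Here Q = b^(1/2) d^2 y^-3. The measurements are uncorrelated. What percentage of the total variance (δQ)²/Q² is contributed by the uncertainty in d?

39.3%

(δQ/Q)² = (½·δb/b)² + (2·δd/d)² + (-3·δy/y)²
  b term: (0.5×0.0152)² = 5.77e-05
  d term: (2×0.0872)² = 0.0304
  y term: (-3×0.0721)² = 0.0468
Total = 0.0773. Share from d = 0.0304/0.0773 = 0.393.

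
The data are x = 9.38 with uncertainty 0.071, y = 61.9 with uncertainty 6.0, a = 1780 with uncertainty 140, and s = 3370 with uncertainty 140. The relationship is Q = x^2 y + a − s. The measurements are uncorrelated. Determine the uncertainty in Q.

570

Let p = x^2·y = 5450. δp/p = √((2·δx/x)² + (1·δy/y)²) = √(0.000229 + 0.00940) = 0.0981, so δp = 534.
Q = p + a − s: δQ = √(δp² + δa² + δs²) = √(2.85e+05 + 19600 + 19600) = 570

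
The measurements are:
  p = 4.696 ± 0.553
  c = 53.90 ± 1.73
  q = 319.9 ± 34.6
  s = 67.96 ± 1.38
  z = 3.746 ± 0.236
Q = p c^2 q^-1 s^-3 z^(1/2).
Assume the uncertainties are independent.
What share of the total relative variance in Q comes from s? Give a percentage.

(δQ/Q)² = (1·δp/p)² + (2·δc/c)² + (-1·δq/q)² + (-3·δs/s)² + (½·δz/z)²
  p term: (1×0.118)² = 0.0139
  c term: (2×0.0321)² = 0.00412
  q term: (-1×0.108)² = 0.0117
  s term: (-3×0.0203)² = 0.00371
  z term: (0.5×0.0630)² = 0.000992
Total = 0.0344. Share from s = 0.00371/0.0344 = 0.108.

10.8%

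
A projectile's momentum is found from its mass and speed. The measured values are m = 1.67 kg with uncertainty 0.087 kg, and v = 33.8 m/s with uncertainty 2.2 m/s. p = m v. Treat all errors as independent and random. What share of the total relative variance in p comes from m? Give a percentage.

(δp/p)² = (1·δm/m)² + (1·δv/v)²
  m term: (1×0.0521)² = 0.00271
  v term: (1×0.0651)² = 0.00424
Total = 0.00695. Share from m = 0.00271/0.00695 = 0.390.

39.0%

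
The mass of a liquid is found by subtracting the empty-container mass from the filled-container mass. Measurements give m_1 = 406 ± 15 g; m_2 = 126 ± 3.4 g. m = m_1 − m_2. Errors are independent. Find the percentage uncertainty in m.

5.49%

Sums and differences: (δm)² = Σ (cᵢ δxᵢ)².
  (δm_1)² = 225;  (δm_2)² = 11.6
δm = √(237) = 15.4 g
m = 280 g, so δm/m = 15.4/280 = 0.0549.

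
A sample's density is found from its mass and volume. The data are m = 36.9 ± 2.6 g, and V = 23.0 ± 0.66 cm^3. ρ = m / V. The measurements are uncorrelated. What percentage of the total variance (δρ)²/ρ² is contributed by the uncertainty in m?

(δρ/ρ)² = (1·δm/m)² + (-1·δV/V)²
  m term: (1×0.0705)² = 0.00496
  V term: (-1×0.0287)² = 0.000823
Total = 0.00579. Share from m = 0.00496/0.00579 = 0.858.

85.8%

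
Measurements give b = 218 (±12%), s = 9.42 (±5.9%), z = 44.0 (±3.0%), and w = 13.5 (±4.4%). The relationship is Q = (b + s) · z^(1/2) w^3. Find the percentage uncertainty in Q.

Let u = b + s = 227. δu = √(δb² + δs²) = √(684 + 0.309) = 26.2, so δu/u = 0.115.
Q is then a monomial in u, z, w:
δQ/Q = √((δu/u)² + (½·δz/z)² + (3·δw/w)²) = √(0.0132 + 0.000225 + 0.0174) = 0.176

17.6%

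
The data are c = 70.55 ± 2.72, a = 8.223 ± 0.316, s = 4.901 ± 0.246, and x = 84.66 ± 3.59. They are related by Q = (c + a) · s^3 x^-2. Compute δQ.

0.228

Let u = c + a = 78.77. δu = √(δc² + δa²) = √(7.40 + 0.0999) = 2.74, so δu/u = 0.0348.
Q is then a monomial in u, s, x:
δQ/Q = √((δu/u)² + (3·δs/s)² + (-2·δx/x)²) = √(0.00121 + 0.0227 + 0.00719) = 0.176
Q = 1.294, so δQ = 0.176 × 1.294 = 0.228.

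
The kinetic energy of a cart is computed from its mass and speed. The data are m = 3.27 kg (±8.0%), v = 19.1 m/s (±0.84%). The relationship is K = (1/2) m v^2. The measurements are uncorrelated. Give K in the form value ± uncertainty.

596 ± 48.8 J

For a monomial K ∝ m, v^2, fractional errors add in quadrature:
  (1·δm/m)² = (1×0.0800)² = 0.00640;  (2·δv/v)² = (2×0.00840)² = 0.000282
δK/K = √(0.00668) = 0.0817
K = 596 J, so δK = 0.0817 × 596 = 48.8 J.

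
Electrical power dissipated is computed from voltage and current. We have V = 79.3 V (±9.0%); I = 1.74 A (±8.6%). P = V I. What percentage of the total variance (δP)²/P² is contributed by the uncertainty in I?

(δP/P)² = (1·δV/V)² + (1·δI/I)²
  V term: (1×0.0900)² = 0.00810
  I term: (1×0.0860)² = 0.00740
Total = 0.0155. Share from I = 0.00740/0.0155 = 0.477.

47.7%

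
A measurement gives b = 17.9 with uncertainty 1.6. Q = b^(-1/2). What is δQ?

0.0106

Q ∝ b^(-1/2), so δQ/Q = |−½| · δb/b = 0.5 × 0.0894 = 0.0447.
Q = 0.236, so δQ = 0.0447 × 0.236 = 0.0106.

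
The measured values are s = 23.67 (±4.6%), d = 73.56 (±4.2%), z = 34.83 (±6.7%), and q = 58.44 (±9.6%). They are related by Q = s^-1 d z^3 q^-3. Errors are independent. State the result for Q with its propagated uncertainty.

0.6579 ± 0.235

Since Q is a product/quotient, work with relative uncertainties:
  (-1·δs/s)² = (-1×0.0460)² = 0.00212;  (1·δd/d)² = (1×0.0420)² = 0.00176;  (3·δz/z)² = (3×0.0670)² = 0.0404;  (-3·δq/q)² = (-3×0.0960)² = 0.0829
δQ/Q = √(0.127) = 0.357
Q = 0.6579, so δQ = 0.357 × 0.6579 = 0.235.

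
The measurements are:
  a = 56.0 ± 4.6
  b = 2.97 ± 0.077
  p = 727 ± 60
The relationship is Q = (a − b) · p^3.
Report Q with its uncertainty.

Let u = a − b = 53.0. δu = √(δa² + δb²) = √(21.2 + 0.00593) = 4.60, so δu/u = 0.0868.
Q is then a monomial in u, p:
δQ/Q = √((δu/u)² + (3·δp/p)²) = √(0.00753 + 0.0613) = 0.262
Q = 2.04e+10, so δQ = 0.262 × 2.04e+10 = 5.35e+09.

(2.04 ± 0.535) × 10^10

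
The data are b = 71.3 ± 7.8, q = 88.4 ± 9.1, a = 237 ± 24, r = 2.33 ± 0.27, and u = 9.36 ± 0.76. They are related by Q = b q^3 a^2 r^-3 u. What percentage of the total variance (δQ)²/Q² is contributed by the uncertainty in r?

(δQ/Q)² = (1·δb/b)² + (3·δq/q)² + (2·δa/a)² + (-3·δr/r)² + (1·δu/u)²
  b term: (1×0.109)² = 0.0120
  q term: (3×0.103)² = 0.0954
  a term: (2×0.101)² = 0.0410
  r term: (-3×0.116)² = 0.121
  u term: (1×0.0812)² = 0.00659
Total = 0.276. Share from r = 0.121/0.276 = 0.438.

43.8%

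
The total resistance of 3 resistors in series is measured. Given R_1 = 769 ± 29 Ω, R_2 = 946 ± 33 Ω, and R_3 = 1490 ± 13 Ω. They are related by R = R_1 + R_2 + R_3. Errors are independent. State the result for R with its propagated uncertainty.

For a sum/difference, combine absolute errors in quadrature:
  (δR_1)² = 841;  (δR_2)² = 1090;  (δR_3)² = 169
δR = √(2100) = 45.8 Ω
R = 3200 Ω.

3200 ± 45.8 Ω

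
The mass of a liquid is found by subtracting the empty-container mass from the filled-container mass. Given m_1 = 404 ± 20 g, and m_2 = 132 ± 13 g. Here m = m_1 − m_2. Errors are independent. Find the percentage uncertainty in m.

Sums and differences: (δm)² = Σ (cᵢ δxᵢ)².
  (δm_1)² = 400;  (δm_2)² = 169
δm = √(569) = 23.9 g
m = 272 g, so δm/m = 23.9/272 = 0.0877.

8.77%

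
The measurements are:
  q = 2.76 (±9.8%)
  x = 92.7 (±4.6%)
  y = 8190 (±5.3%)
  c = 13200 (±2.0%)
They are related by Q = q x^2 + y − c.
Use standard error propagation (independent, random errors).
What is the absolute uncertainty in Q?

Let p = q·x^2 = 23700. δp/p = √((1·δq/q)² + (2·δx/x)²) = √(0.00960 + 0.00846) = 0.134, so δp = 3190.
Q = p + y − c: δQ = √(δp² + δy² + δc²) = √(1.02e+07 + 1.88e+05 + 69700) = 3230

3230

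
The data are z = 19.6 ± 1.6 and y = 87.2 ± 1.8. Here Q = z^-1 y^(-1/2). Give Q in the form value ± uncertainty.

Products/powers → add relative errors in quadrature, weighted by exponent:
  (-1·δz/z)² = (-1×0.0816)² = 0.00666;  (−½·δy/y)² = (-0.5×0.0206)² = 0.000107
δQ/Q = √(0.00677) = 0.0823
Q = 0.00546, so δQ = 0.0823 × 0.00546 = 0.000450.

0.00546 ± 0.000450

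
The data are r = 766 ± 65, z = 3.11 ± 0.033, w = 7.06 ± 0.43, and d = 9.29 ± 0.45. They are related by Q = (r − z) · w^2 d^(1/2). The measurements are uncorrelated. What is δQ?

17500

Let u = r − z = 763. δu = √(δr² + δz²) = √(4220 + 0.00109) = 65.0, so δu/u = 0.0852.
Q is then a monomial in u, w, d:
δQ/Q = √((δu/u)² + (2·δw/w)² + (½·δd/d)²) = √(0.00726 + 0.0148 + 0.000587) = 0.151
Q = 1.16e+05, so δQ = 0.151 × 1.16e+05 = 17500.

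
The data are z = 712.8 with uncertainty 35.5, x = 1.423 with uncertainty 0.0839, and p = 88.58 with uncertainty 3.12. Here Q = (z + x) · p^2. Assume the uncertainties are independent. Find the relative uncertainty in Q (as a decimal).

0.0862

Let u = z + x = 714.2. δu = √(δz² + δx²) = √(1260 + 0.00704) = 35.5, so δu/u = 0.0497.
Q is then a monomial in u, p:
δQ/Q = √((δu/u)² + (2·δp/p)²) = √(0.00247 + 0.00496) = 0.0862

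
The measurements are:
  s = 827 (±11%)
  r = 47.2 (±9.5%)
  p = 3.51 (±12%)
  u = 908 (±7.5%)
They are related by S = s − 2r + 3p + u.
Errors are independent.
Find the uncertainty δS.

Sums and differences: (δS)² = Σ (cᵢ δxᵢ)².
  (δs)² = 8280;  (2·δr)² = 80.4;  (3·δp)² = 1.60;  (δu)² = 4640
δS = √(13000) = 114

114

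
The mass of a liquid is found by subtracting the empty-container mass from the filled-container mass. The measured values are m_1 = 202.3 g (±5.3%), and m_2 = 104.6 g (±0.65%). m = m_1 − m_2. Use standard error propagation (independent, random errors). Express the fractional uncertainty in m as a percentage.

11.0%

For a sum/difference, combine absolute errors in quadrature:
  (δm_1)² = 115;  (δm_2)² = 0.462
δm = √(115) = 10.7 g
m = 97.70 g, so δm/m = 10.7/97.70 = 0.110.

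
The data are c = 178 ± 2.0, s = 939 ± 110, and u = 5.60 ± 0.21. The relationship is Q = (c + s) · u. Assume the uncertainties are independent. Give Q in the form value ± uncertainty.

6260 ± 659

Let w = c + s = 1120. δw = √(δc² + δs²) = √(4.00 + 12100) = 110, so δw/w = 0.0985.
Q is then a monomial in w, u:
δQ/Q = √((δw/w)² + (1·δu/u)²) = √(0.00970 + 0.00141) = 0.105
Q = 6260, so δQ = 0.105 × 6260 = 659.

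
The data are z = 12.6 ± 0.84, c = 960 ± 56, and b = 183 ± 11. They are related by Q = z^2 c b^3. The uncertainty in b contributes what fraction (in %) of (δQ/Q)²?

60.6%

(δQ/Q)² = (2·δz/z)² + (1·δc/c)² + (3·δb/b)²
  z term: (2×0.0667)² = 0.0178
  c term: (1×0.0583)² = 0.00340
  b term: (3×0.0601)² = 0.0325
Total = 0.0537. Share from b = 0.0325/0.0537 = 0.606.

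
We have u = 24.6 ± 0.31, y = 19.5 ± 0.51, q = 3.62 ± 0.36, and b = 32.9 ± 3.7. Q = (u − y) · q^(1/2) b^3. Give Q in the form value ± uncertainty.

Let w = u − y = 5.10. δw = √(δu² + δy²) = √(0.0961 + 0.260) = 0.597, so δw/w = 0.117.
Q is then a monomial in w, q, b:
δQ/Q = √((δw/w)² + (½·δq/q)² + (3·δb/b)²) = √(0.0137 + 0.00247 + 0.114) = 0.361
Q = 3.46e+05, so δQ = 0.361 × 3.46e+05 = 1.25e+05.

(3.46 ± 1.25) × 10^5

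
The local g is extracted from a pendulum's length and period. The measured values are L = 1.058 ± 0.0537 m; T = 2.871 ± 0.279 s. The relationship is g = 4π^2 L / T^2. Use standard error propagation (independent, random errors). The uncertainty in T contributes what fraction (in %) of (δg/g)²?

(δg/g)² = (1·δL/L)² + (-2·δT/T)²
  L term: (1×0.0508)² = 0.00258
  T term: (-2×0.0972)² = 0.0378
Total = 0.0404. Share from T = 0.0378/0.0404 = 0.936.

93.6%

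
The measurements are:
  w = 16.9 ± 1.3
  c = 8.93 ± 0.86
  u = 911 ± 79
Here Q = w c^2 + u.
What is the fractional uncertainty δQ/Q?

Let p = w·c^2 = 1350. δp/p = √((1·δw/w)² + (2·δc/c)²) = √(0.00592 + 0.0371) = 0.207, so δp = 280.
Q = p + u: δQ = √(δp² + δu²) = √(78100 + 6240) = 290
Q = 2260, so δQ/Q = 290/2260 = 0.129.

0.129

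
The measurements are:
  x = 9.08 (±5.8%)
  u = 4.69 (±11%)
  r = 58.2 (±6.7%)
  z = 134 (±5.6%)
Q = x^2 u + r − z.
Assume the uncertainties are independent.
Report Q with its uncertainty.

Let p = x^2·u = 387. δp/p = √((2·δx/x)² + (1·δu/u)²) = √(0.0135 + 0.0121) = 0.160, so δp = 61.8.
Q = p + r − z: δQ = √(δp² + δr² + δz²) = √(3820 + 15.2 + 56.3) = 62.4
Q = 311.

311 ± 62.4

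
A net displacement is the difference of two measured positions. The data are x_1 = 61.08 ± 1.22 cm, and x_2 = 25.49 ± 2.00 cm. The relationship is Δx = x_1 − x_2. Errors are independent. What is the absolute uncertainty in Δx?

Sums and differences: (δΔx)² = Σ (cᵢ δxᵢ)².
  (δx_1)² = 1.49;  (δx_2)² = 4.00
δΔx = √(5.49) = 2.34 cm

2.34 cm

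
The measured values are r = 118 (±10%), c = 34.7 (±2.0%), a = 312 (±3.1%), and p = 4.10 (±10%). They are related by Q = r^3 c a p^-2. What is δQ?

3.84e+08

Each factor contributes (exponent × relative error)² to (δQ/Q)²:
  (3·δr/r)² = (3×0.100)² = 0.0900;  (1·δc/c)² = (1×0.0200)² = 0.000400;  (1·δa/a)² = (1×0.0310)² = 0.000961;  (-2·δp/p)² = (-2×0.100)² = 0.0400
δQ/Q = √(0.131) = 0.362
Q = 1.06e+09, so δQ = 0.362 × 1.06e+09 = 3.84e+08.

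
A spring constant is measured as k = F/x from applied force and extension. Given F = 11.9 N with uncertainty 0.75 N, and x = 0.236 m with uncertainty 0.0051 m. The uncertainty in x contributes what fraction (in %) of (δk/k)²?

(δk/k)² = (1·δF/F)² + (-1·δx/x)²
  F term: (1×0.0630)² = 0.00397
  x term: (-1×0.0216)² = 0.000467
Total = 0.00444. Share from x = 0.000467/0.00444 = 0.105.

10.5%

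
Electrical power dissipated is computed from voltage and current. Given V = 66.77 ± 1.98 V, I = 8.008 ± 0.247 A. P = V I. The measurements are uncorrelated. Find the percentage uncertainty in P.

Each factor contributes (exponent × relative error)² to (δP/P)²:
  (1·δV/V)² = (1×0.0297)² = 0.000879;  (1·δI/I)² = (1×0.0308)² = 0.000951
δP/P = √(0.00183) = 0.0428

4.28%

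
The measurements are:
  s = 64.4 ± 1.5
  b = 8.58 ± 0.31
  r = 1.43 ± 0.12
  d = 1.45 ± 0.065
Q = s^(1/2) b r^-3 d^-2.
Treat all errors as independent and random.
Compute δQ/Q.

Relative error in a monomial: (δQ/Q)² = Σ (nᵢ · δxᵢ/xᵢ)².
  (½·δs/s)² = (0.5×0.0233)² = 0.000136;  (1·δb/b)² = (1×0.0361)² = 0.00131;  (-3·δr/r)² = (-3×0.0839)² = 0.0634;  (-2·δd/d)² = (-2×0.0448)² = 0.00804
δQ/Q = √(0.0729) = 0.270

0.270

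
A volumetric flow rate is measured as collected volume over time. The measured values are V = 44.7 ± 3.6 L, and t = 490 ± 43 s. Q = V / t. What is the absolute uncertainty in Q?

Products/powers → add relative errors in quadrature, weighted by exponent:
  (1·δV/V)² = (1×0.0805)² = 0.00649;  (-1·δt/t)² = (-1×0.0878)² = 0.00770
δQ/Q = √(0.0142) = 0.119
Q = 0.0912 L/s, so δQ = 0.119 × 0.0912 = 0.0109 L/s.

0.0109 L/s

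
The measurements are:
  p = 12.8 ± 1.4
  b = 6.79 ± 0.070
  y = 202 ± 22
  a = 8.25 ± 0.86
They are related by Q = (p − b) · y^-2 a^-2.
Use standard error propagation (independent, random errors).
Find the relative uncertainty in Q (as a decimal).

0.381

Let u = p − b = 6.01. δu = √(δp² + δb²) = √(1.96 + 0.00490) = 1.40, so δu/u = 0.233.
Q is then a monomial in u, y, a:
δQ/Q = √((δu/u)² + (-2·δy/y)² + (-2·δa/a)²) = √(0.0544 + 0.0474 + 0.0435) = 0.381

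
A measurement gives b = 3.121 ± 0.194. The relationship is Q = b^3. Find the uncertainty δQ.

Relative error in a monomial: (δQ/Q)² = Σ (nᵢ · δxᵢ/xᵢ)².
  (3·δb/b)² = (3×0.0622)² = 0.0348
δQ/Q = √(0.0348) = 0.186
Q = 30.40, so δQ = 0.186 × 30.40 = 5.67.

5.67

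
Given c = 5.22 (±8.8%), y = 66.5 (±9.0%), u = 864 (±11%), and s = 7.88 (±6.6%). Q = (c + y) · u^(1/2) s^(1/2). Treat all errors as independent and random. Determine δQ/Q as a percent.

Let w = c + y = 71.7. δw = √(δc² + δy²) = √(0.211 + 35.8) = 6.00, so δw/w = 0.0837.
Q is then a monomial in w, u, s:
δQ/Q = √((δw/w)² + (½·δu/u)² + (½·δs/s)²) = √(0.00700 + 0.00302 + 0.00109) = 0.105

10.5%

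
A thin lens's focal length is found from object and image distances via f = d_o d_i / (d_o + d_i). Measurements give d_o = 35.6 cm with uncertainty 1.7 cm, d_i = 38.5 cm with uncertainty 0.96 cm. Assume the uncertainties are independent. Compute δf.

0.510 cm

∂f/∂d_o = (d_i/(d_o+d_i))² = 0.270;  ∂f/∂d_i = (d_o/(d_o+d_i))² = 0.231
δf = √((∂f/∂d_o · δd_o)² + (∂f/∂d_i · δd_i)²) = √(0.211 + 0.0491) = 0.510 cm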